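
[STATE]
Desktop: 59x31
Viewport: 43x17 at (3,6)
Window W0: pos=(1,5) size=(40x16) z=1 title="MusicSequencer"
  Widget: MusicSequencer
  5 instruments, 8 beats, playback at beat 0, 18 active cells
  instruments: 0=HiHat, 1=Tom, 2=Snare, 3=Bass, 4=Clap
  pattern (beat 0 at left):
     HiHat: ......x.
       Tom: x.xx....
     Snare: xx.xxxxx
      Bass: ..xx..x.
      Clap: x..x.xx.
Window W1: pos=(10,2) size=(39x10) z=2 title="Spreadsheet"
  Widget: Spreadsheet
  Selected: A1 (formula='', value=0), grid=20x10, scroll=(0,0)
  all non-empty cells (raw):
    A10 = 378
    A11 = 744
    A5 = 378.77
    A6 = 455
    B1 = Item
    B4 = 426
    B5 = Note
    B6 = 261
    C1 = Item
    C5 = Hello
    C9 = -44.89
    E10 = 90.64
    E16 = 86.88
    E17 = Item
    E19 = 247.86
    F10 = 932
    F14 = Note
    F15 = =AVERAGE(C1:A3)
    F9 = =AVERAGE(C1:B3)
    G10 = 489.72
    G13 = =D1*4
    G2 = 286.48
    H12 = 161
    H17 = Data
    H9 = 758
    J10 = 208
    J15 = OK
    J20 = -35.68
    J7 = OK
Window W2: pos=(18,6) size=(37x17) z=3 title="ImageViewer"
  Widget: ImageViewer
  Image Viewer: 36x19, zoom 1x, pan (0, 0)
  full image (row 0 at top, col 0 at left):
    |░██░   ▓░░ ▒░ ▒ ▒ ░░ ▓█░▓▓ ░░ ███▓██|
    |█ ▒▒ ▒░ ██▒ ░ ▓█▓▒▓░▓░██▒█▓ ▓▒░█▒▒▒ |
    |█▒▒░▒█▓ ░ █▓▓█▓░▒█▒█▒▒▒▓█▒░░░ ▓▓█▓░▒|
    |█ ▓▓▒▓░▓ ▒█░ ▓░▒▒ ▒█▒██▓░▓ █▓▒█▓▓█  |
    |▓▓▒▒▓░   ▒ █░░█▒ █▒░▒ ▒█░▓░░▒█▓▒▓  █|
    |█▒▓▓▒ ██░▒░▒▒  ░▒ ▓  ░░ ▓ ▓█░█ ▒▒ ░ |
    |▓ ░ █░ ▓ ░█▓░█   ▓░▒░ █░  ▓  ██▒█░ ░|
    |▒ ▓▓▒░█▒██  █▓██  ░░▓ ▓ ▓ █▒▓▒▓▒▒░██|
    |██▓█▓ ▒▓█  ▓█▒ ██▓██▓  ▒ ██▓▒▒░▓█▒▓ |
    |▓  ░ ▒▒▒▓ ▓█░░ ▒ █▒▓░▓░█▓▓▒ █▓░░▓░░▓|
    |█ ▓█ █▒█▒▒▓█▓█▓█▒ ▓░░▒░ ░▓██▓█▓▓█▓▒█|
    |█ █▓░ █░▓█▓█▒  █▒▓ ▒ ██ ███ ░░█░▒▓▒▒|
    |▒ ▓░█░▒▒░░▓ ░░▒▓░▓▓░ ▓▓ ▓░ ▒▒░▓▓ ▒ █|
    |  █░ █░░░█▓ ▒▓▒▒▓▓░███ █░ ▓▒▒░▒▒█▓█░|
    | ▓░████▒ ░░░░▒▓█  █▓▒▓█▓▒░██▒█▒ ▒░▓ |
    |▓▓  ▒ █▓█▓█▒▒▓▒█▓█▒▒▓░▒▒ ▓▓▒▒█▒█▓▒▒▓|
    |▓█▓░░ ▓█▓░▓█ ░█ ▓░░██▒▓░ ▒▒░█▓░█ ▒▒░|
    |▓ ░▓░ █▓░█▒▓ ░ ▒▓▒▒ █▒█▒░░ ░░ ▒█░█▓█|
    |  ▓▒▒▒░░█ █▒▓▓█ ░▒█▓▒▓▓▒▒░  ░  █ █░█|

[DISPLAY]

MusicSe┃       ┏━━━━━━━━━━━━━━━━━━━━━━━━━━━
───────┃-------┃ ImageViewer               
     ▼1┃  1    ┠───────────────────────────
HiHat··┃  2    ┃░██░   ▓░░ ▒░ ▒ ▒ ░░ ▓█░▓▓ 
  Tom█·┃  3    ┃█ ▒▒ ▒░ ██▒ ░ ▓█▓▒▓░▓░██▒█▓
Snare██┗━━━━━━━┃█▒▒░▒█▓ ░ █▓▓█▓░▒█▒█▒▒▒▓█▒░
 Bass··██··█·  ┃█ ▓▓▒▓░▓ ▒█░ ▓░▒▒ ▒█▒██▓░▓ 
 Clap█··█·██·  ┃▓▓▒▒▓░   ▒ █░░█▒ █▒░▒ ▒█░▓░
               ┃█▒▓▓▒ ██░▒░▒▒  ░▒ ▓  ░░ ▓ ▓
               ┃▓ ░ █░ ▓ ░█▓░█   ▓░▒░ █░  ▓
               ┃▒ ▓▓▒░█▒██  █▓██  ░░▓ ▓ ▓ █
               ┃██▓█▓ ▒▓█  ▓█▒ ██▓██▓  ▒ ██
               ┃▓  ░ ▒▒▒▓ ▓█░░ ▒ █▒▓░▓░█▓▓▒
               ┃█ ▓█ █▒█▒▒▓█▓█▓█▒ ▓░░▒░ ░▓█
━━━━━━━━━━━━━━━┃█ █▓░ █░▓█▓█▒  █▒▓ ▒ ██ ███
               ┃▒ ▓░█░▒▒░░▓ ░░▒▓░▓▓░ ▓▓ ▓░ 
               ┗━━━━━━━━━━━━━━━━━━━━━━━━━━━


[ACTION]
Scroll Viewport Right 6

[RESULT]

e┃       ┏━━━━━━━━━━━━━━━━━━━━━━━━━━━━━━━━━
─┃-------┃ ImageViewer                     
1┃  1    ┠─────────────────────────────────
·┃  2    ┃░██░   ▓░░ ▒░ ▒ ▒ ░░ ▓█░▓▓ ░░ ███
·┃  3    ┃█ ▒▒ ▒░ ██▒ ░ ▓█▓▒▓░▓░██▒█▓ ▓▒░█▒
█┗━━━━━━━┃█▒▒░▒█▓ ░ █▓▓█▓░▒█▒█▒▒▒▓█▒░░░ ▓▓█
·██··█·  ┃█ ▓▓▒▓░▓ ▒█░ ▓░▒▒ ▒█▒██▓░▓ █▓▒█▓▓
··█·██·  ┃▓▓▒▒▓░   ▒ █░░█▒ █▒░▒ ▒█░▓░░▒█▓▒▓
         ┃█▒▓▓▒ ██░▒░▒▒  ░▒ ▓  ░░ ▓ ▓█░█ ▒▒
         ┃▓ ░ █░ ▓ ░█▓░█   ▓░▒░ █░  ▓  ██▒█
         ┃▒ ▓▓▒░█▒██  █▓██  ░░▓ ▓ ▓ █▒▓▒▓▒▒
         ┃██▓█▓ ▒▓█  ▓█▒ ██▓██▓  ▒ ██▓▒▒░▓█
         ┃▓  ░ ▒▒▒▓ ▓█░░ ▒ █▒▓░▓░█▓▓▒ █▓░░▓
         ┃█ ▓█ █▒█▒▒▓█▓█▓█▒ ▓░░▒░ ░▓██▓█▓▓█
━━━━━━━━━┃█ █▓░ █░▓█▓█▒  █▒▓ ▒ ██ ███ ░░█░▒
         ┃▒ ▓░█░▒▒░░▓ ░░▒▓░▓▓░ ▓▓ ▓░ ▒▒░▓▓ 
         ┗━━━━━━━━━━━━━━━━━━━━━━━━━━━━━━━━━


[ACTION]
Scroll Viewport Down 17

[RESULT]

         ┃█▒▓▓▒ ██░▒░▒▒  ░▒ ▓  ░░ ▓ ▓█░█ ▒▒
         ┃▓ ░ █░ ▓ ░█▓░█   ▓░▒░ █░  ▓  ██▒█
         ┃▒ ▓▓▒░█▒██  █▓██  ░░▓ ▓ ▓ █▒▓▒▓▒▒
         ┃██▓█▓ ▒▓█  ▓█▒ ██▓██▓  ▒ ██▓▒▒░▓█
         ┃▓  ░ ▒▒▒▓ ▓█░░ ▒ █▒▓░▓░█▓▓▒ █▓░░▓
         ┃█ ▓█ █▒█▒▒▓█▓█▓█▒ ▓░░▒░ ░▓██▓█▓▓█
━━━━━━━━━┃█ █▓░ █░▓█▓█▒  █▒▓ ▒ ██ ███ ░░█░▒
         ┃▒ ▓░█░▒▒░░▓ ░░▒▓░▓▓░ ▓▓ ▓░ ▒▒░▓▓ 
         ┗━━━━━━━━━━━━━━━━━━━━━━━━━━━━━━━━━
                                           
                                           
                                           
                                           
                                           
                                           
                                           
                                           


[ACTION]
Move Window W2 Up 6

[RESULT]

         ┃█ █▓░ █░▓█▓█▒  █▒▓ ▒ ██ ███ ░░█░▒
         ┃▒ ▓░█░▒▒░░▓ ░░▒▓░▓▓░ ▓▓ ▓░ ▒▒░▓▓ 
         ┗━━━━━━━━━━━━━━━━━━━━━━━━━━━━━━━━━
                               ┃           
                               ┃           
                               ┃           
━━━━━━━━━━━━━━━━━━━━━━━━━━━━━━━┛           
                                           
                                           
                                           
                                           
                                           
                                           
                                           
                                           
                                           
                                           


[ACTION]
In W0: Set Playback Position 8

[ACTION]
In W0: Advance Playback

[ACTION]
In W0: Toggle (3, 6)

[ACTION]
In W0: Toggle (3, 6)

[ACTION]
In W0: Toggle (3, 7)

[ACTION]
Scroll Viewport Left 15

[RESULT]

 ┃                ┃█ █▓░ █░▓█▓█▒  █▒▓ ▒ ██ 
 ┃                ┃▒ ▓░█░▒▒░░▓ ░░▒▓░▓▓░ ▓▓ 
 ┃                ┗━━━━━━━━━━━━━━━━━━━━━━━━
 ┃                                      ┃  
 ┃                                      ┃  
 ┃                                      ┃  
 ┗━━━━━━━━━━━━━━━━━━━━━━━━━━━━━━━━━━━━━━┛  
                                           
                                           
                                           
                                           
                                           
                                           
                                           
                                           
                                           
                                           


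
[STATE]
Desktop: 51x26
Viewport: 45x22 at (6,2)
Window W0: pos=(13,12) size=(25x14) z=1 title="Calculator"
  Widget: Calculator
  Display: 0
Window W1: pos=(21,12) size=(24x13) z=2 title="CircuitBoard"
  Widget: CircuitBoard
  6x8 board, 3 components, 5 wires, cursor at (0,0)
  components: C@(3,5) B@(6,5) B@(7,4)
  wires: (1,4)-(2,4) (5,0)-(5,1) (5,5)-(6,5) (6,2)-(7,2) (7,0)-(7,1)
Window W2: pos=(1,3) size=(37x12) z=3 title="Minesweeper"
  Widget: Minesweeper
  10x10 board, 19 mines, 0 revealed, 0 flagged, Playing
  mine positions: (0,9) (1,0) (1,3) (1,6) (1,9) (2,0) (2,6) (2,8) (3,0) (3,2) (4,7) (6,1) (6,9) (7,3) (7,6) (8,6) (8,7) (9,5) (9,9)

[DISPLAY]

                                             
━━━━━━━━━━━━━━━━━━━━━━━━━━━━━━━┓             
esweeper                       ┃             
───────────────────────────────┨             
■■■■■■                         ┃             
■■■■■■                         ┃             
■■■■■■                         ┃             
■■■■■■                         ┃             
■■■■■■                         ┃             
■■■■■■                         ┃             
■■■■■■                         ┃━━━━━━┓      
■■■■■■                         ┃      ┃      
━━━━━━━━━━━━━━━━━━━━━━━━━━━━━━━┛──────┨      
       ┃       ┃   0 1 2 3 4 5        ┃      
       ┃┌───┬──┃0  [.]                ┃      
       ┃│ 7 │ 8┃                      ┃      
       ┃├───┼──┃1                   · ┃      
       ┃│ 4 │ 5┃                    │ ┃      
       ┃├───┼──┃2                   · ┃      
       ┃│ 1 │ 2┃                      ┃      
       ┃├───┼──┃3                     ┃      
       ┃│ 0 │ .┃                      ┃      


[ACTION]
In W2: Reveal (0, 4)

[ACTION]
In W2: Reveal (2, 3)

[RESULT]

                                             
━━━━━━━━━━━━━━━━━━━━━━━━━━━━━━━┓             
esweeper                       ┃             
───────────────────────────────┨             
1■■■■■                         ┃             
■■■■■■                         ┃             
■■■■■■                         ┃             
■■■■■■                         ┃             
■■■■■■                         ┃             
■■■■■■                         ┃             
■■■■■■                         ┃━━━━━━┓      
■■■■■■                         ┃      ┃      
━━━━━━━━━━━━━━━━━━━━━━━━━━━━━━━┛──────┨      
       ┃       ┃   0 1 2 3 4 5        ┃      
       ┃┌───┬──┃0  [.]                ┃      
       ┃│ 7 │ 8┃                      ┃      
       ┃├───┼──┃1                   · ┃      
       ┃│ 4 │ 5┃                    │ ┃      
       ┃├───┼──┃2                   · ┃      
       ┃│ 1 │ 2┃                      ┃      
       ┃├───┼──┃3                     ┃      
       ┃│ 0 │ .┃                      ┃      


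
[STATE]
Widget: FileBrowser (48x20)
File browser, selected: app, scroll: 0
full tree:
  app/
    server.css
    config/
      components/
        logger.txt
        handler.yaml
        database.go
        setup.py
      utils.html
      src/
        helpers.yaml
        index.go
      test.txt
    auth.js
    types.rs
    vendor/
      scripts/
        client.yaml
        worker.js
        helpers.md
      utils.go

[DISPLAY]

> [-] app/                                      
    server.css                                  
    [+] config/                                 
    auth.js                                     
    types.rs                                    
    [+] vendor/                                 
                                                
                                                
                                                
                                                
                                                
                                                
                                                
                                                
                                                
                                                
                                                
                                                
                                                
                                                


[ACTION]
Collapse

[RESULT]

> [+] app/                                      
                                                
                                                
                                                
                                                
                                                
                                                
                                                
                                                
                                                
                                                
                                                
                                                
                                                
                                                
                                                
                                                
                                                
                                                
                                                


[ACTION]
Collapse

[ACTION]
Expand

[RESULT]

> [-] app/                                      
    server.css                                  
    [+] config/                                 
    auth.js                                     
    types.rs                                    
    [+] vendor/                                 
                                                
                                                
                                                
                                                
                                                
                                                
                                                
                                                
                                                
                                                
                                                
                                                
                                                
                                                


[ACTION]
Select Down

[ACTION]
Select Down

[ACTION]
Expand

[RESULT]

  [-] app/                                      
    server.css                                  
  > [-] config/                                 
      [+] components/                           
      utils.html                                
      [+] src/                                  
      test.txt                                  
    auth.js                                     
    types.rs                                    
    [+] vendor/                                 
                                                
                                                
                                                
                                                
                                                
                                                
                                                
                                                
                                                
                                                


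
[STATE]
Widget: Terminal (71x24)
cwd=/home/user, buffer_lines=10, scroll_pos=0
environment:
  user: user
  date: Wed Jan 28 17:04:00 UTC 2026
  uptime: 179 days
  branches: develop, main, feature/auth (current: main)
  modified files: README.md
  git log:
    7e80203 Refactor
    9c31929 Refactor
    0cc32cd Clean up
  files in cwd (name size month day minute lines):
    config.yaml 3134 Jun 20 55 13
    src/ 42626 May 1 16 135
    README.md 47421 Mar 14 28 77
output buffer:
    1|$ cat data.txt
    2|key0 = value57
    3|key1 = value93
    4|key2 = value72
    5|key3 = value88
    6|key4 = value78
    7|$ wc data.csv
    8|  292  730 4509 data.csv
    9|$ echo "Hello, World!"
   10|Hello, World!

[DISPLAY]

$ cat data.txt                                                         
key0 = value57                                                         
key1 = value93                                                         
key2 = value72                                                         
key3 = value88                                                         
key4 = value78                                                         
$ wc data.csv                                                          
  292  730 4509 data.csv                                               
$ echo "Hello, World!"                                                 
Hello, World!                                                          
$ █                                                                    
                                                                       
                                                                       
                                                                       
                                                                       
                                                                       
                                                                       
                                                                       
                                                                       
                                                                       
                                                                       
                                                                       
                                                                       
                                                                       


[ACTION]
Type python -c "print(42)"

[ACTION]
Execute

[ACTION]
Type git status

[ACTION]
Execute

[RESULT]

$ cat data.txt                                                         
key0 = value57                                                         
key1 = value93                                                         
key2 = value72                                                         
key3 = value88                                                         
key4 = value78                                                         
$ wc data.csv                                                          
  292  730 4509 data.csv                                               
$ echo "Hello, World!"                                                 
Hello, World!                                                          
$ python -c "print(42)"                                                
42                                                                     
$ git status                                                           
On branch main                                                         
Changes not staged for commit:                                         
                                                                       
        modified:   README.md                                          
$ █                                                                    
                                                                       
                                                                       
                                                                       
                                                                       
                                                                       
                                                                       


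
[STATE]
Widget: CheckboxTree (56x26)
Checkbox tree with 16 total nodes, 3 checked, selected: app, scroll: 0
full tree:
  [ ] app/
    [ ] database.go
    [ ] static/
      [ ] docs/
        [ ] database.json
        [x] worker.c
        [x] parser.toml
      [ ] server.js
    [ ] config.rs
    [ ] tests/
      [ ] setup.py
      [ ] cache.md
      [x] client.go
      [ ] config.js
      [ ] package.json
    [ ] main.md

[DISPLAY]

>[-] app/                                               
   [ ] database.go                                      
   [-] static/                                          
     [-] docs/                                          
       [ ] database.json                                
       [x] worker.c                                     
       [x] parser.toml                                  
     [ ] server.js                                      
   [ ] config.rs                                        
   [-] tests/                                           
     [ ] setup.py                                       
     [ ] cache.md                                       
     [x] client.go                                      
     [ ] config.js                                      
     [ ] package.json                                   
   [ ] main.md                                          
                                                        
                                                        
                                                        
                                                        
                                                        
                                                        
                                                        
                                                        
                                                        
                                                        


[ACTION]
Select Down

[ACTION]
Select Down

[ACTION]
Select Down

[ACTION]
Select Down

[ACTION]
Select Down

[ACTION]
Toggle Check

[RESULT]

 [-] app/                                               
   [ ] database.go                                      
   [-] static/                                          
     [-] docs/                                          
       [ ] database.json                                
>      [ ] worker.c                                     
       [x] parser.toml                                  
     [ ] server.js                                      
   [ ] config.rs                                        
   [-] tests/                                           
     [ ] setup.py                                       
     [ ] cache.md                                       
     [x] client.go                                      
     [ ] config.js                                      
     [ ] package.json                                   
   [ ] main.md                                          
                                                        
                                                        
                                                        
                                                        
                                                        
                                                        
                                                        
                                                        
                                                        
                                                        


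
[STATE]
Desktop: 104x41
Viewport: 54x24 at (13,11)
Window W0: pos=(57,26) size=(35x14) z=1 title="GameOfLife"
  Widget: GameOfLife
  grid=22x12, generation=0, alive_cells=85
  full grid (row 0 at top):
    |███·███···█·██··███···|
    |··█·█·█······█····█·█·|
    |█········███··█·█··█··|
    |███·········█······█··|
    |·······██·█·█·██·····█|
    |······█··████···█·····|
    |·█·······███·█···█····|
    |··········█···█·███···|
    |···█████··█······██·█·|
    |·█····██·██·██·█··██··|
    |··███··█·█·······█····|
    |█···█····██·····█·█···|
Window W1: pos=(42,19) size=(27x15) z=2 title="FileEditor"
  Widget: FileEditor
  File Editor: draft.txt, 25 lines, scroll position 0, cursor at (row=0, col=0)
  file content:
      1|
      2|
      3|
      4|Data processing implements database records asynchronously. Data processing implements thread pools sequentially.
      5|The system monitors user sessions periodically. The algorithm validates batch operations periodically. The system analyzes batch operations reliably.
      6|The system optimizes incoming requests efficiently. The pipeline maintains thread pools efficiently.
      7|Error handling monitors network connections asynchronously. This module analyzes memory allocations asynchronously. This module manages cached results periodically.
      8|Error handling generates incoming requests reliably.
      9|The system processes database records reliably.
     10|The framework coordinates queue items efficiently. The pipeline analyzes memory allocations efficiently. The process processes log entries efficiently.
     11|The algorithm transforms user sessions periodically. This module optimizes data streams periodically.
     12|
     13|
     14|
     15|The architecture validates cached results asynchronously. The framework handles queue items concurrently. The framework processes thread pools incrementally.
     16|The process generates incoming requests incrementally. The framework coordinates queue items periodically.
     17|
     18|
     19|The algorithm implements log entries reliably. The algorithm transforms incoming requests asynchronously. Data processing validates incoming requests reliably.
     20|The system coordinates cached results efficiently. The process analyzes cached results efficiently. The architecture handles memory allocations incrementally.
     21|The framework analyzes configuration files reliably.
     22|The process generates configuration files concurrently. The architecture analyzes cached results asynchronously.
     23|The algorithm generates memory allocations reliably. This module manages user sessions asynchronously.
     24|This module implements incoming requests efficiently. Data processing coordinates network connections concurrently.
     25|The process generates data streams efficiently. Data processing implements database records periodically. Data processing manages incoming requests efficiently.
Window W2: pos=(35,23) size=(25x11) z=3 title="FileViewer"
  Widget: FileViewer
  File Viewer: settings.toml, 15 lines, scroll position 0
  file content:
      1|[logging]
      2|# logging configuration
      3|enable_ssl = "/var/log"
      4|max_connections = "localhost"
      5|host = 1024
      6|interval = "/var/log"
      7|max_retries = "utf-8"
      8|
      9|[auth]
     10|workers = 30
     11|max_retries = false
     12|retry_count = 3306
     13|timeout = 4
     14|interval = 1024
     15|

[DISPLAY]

                                                      
                                                      
                                                      
                                                      
                                                      
                                                      
                                                      
                                                      
                             ┏━━━━━━━━━━━━━━━━━━━━━━━━
                             ┃ FileEditor             
                             ┠────────────────────────
                             ┃█                       
                      ┏━━━━━━━━━━━━━━━━━━━━━━━┓       
                      ┃ FileViewer            ┃       
                      ┠───────────────────────┨mplemen
                      ┃[logging]             ▲┃rs user
                      ┃# logging configuratio█┃zes inc
                      ┃enable_ssl = "/var/log░┃nitors 
                      ┃max_connections = "loc░┃nerates
                      ┃host = 1024           ░┃ses dat
                      ┃interval = "/var/log" ░┃rdinate
                      ┃max_retries = "utf-8" ▼┃nsforms
                      ┗━━━━━━━━━━━━━━━━━━━━━━━┛━━━━━━━
                                            ┃······█··


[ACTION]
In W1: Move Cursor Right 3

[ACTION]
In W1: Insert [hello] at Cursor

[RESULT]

                                                      
                                                      
                                                      
                                                      
                                                      
                                                      
                                                      
                                                      
                             ┏━━━━━━━━━━━━━━━━━━━━━━━━
                             ┃ FileEditor             
                             ┠────────────────────────
                             ┃hello█                  
                      ┏━━━━━━━━━━━━━━━━━━━━━━━┓       
                      ┃ FileViewer            ┃       
                      ┠───────────────────────┨mplemen
                      ┃[logging]             ▲┃rs user
                      ┃# logging configuratio█┃zes inc
                      ┃enable_ssl = "/var/log░┃nitors 
                      ┃max_connections = "loc░┃nerates
                      ┃host = 1024           ░┃ses dat
                      ┃interval = "/var/log" ░┃rdinate
                      ┃max_retries = "utf-8" ▼┃nsforms
                      ┗━━━━━━━━━━━━━━━━━━━━━━━┛━━━━━━━
                                            ┃······█··


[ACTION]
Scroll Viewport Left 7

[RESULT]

                                                      
                                                      
                                                      
                                                      
                                                      
                                                      
                                                      
                                                      
                                    ┏━━━━━━━━━━━━━━━━━
                                    ┃ FileEditor      
                                    ┠─────────────────
                                    ┃hello█           
                             ┏━━━━━━━━━━━━━━━━━━━━━━━┓
                             ┃ FileViewer            ┃
                             ┠───────────────────────┨
                             ┃[logging]             ▲┃
                             ┃# logging configuratio█┃
                             ┃enable_ssl = "/var/log░┃
                             ┃max_connections = "loc░┃
                             ┃host = 1024           ░┃
                             ┃interval = "/var/log" ░┃
                             ┃max_retries = "utf-8" ▼┃
                             ┗━━━━━━━━━━━━━━━━━━━━━━━┛
                                                   ┃··


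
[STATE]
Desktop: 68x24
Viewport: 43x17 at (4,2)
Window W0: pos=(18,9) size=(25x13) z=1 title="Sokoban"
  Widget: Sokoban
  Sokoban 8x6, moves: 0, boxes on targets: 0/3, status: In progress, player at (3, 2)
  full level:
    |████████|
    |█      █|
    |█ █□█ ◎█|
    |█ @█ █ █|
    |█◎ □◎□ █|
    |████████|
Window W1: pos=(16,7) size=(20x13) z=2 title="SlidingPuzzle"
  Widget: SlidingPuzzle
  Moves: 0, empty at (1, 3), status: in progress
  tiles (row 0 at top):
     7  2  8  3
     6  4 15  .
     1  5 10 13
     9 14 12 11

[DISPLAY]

                                           
                                           
                                           
                                           
                                           
            ┏━━━━━━━━━━━━━━━━━━┓           
            ┃ SlidingPuzzle    ┃           
            ┠──────────────────┨━━━━━━┓    
            ┃┌────┬────┬────┬──┃      ┃    
            ┃│  7 │  2 │  8 │  ┃──────┨    
            ┃├────┼────┼────┼──┃      ┃    
            ┃│  6 │  4 │ 15 │  ┃      ┃    
            ┃├────┼────┼────┼──┃      ┃    
            ┃│  1 │  5 │ 10 │ 1┃      ┃    
            ┃├────┼────┼────┼──┃      ┃    
            ┃│  9 │ 14 │ 12 │ 1┃      ┃    
            ┃└────┴────┴────┴──┃      ┃    


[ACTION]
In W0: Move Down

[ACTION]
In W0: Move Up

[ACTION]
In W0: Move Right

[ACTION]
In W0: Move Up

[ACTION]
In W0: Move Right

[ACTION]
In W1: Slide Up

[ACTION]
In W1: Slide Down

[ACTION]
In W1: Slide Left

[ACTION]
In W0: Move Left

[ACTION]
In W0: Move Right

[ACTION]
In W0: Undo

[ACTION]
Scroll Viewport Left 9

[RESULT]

                                           
                                           
                                           
                                           
                                           
                ┏━━━━━━━━━━━━━━━━━━┓       
                ┃ SlidingPuzzle    ┃       
                ┠──────────────────┨━━━━━━┓
                ┃┌────┬────┬────┬──┃      ┃
                ┃│  7 │  2 │  8 │  ┃──────┨
                ┃├────┼────┼────┼──┃      ┃
                ┃│  6 │  4 │ 15 │  ┃      ┃
                ┃├────┼────┼────┼──┃      ┃
                ┃│  1 │  5 │ 10 │ 1┃      ┃
                ┃├────┼────┼────┼──┃      ┃
                ┃│  9 │ 14 │ 12 │ 1┃      ┃
                ┃└────┴────┴────┴──┃      ┃


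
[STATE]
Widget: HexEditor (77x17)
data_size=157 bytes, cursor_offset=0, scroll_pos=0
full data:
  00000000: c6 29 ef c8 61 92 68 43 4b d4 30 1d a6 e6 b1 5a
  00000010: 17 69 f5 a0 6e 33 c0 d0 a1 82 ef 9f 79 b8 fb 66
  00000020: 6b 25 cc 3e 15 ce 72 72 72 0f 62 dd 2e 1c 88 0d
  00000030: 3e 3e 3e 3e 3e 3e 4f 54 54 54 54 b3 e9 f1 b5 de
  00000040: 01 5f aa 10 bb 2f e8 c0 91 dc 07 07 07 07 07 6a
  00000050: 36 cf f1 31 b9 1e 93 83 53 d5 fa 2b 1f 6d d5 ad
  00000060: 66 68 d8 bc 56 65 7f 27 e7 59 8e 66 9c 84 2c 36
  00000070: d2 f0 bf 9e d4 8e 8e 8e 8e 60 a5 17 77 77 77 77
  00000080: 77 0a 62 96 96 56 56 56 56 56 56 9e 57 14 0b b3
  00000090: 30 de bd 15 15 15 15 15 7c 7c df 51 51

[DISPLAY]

00000000  C6 29 ef c8 61 92 68 43  4b d4 30 1d a6 e6 b1 5a  |.)..a.hCK.0....Z
00000010  17 69 f5 a0 6e 33 c0 d0  a1 82 ef 9f 79 b8 fb 66  |.i..n3......y..f
00000020  6b 25 cc 3e 15 ce 72 72  72 0f 62 dd 2e 1c 88 0d  |k%.>..rrr.b.....
00000030  3e 3e 3e 3e 3e 3e 4f 54  54 54 54 b3 e9 f1 b5 de  |>>>>>>OTTTT.....
00000040  01 5f aa 10 bb 2f e8 c0  91 dc 07 07 07 07 07 6a  |._.../.........j
00000050  36 cf f1 31 b9 1e 93 83  53 d5 fa 2b 1f 6d d5 ad  |6..1....S..+.m..
00000060  66 68 d8 bc 56 65 7f 27  e7 59 8e 66 9c 84 2c 36  |fh..Ve.'.Y.f..,6
00000070  d2 f0 bf 9e d4 8e 8e 8e  8e 60 a5 17 77 77 77 77  |.........`..wwww
00000080  77 0a 62 96 96 56 56 56  56 56 56 9e 57 14 0b b3  |w.b..VVVVVV.W...
00000090  30 de bd 15 15 15 15 15  7c 7c df 51 51           |0.......||.QQ   
                                                                             
                                                                             
                                                                             
                                                                             
                                                                             
                                                                             
                                                                             


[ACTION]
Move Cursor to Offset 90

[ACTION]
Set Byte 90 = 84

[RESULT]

00000000  c6 29 ef c8 61 92 68 43  4b d4 30 1d a6 e6 b1 5a  |.)..a.hCK.0....Z
00000010  17 69 f5 a0 6e 33 c0 d0  a1 82 ef 9f 79 b8 fb 66  |.i..n3......y..f
00000020  6b 25 cc 3e 15 ce 72 72  72 0f 62 dd 2e 1c 88 0d  |k%.>..rrr.b.....
00000030  3e 3e 3e 3e 3e 3e 4f 54  54 54 54 b3 e9 f1 b5 de  |>>>>>>OTTTT.....
00000040  01 5f aa 10 bb 2f e8 c0  91 dc 07 07 07 07 07 6a  |._.../.........j
00000050  36 cf f1 31 b9 1e 93 83  53 d5 84 2b 1f 6d d5 ad  |6..1....S..+.m..
00000060  66 68 d8 bc 56 65 7f 27  e7 59 8e 66 9c 84 2c 36  |fh..Ve.'.Y.f..,6
00000070  d2 f0 bf 9e d4 8e 8e 8e  8e 60 a5 17 77 77 77 77  |.........`..wwww
00000080  77 0a 62 96 96 56 56 56  56 56 56 9e 57 14 0b b3  |w.b..VVVVVV.W...
00000090  30 de bd 15 15 15 15 15  7c 7c df 51 51           |0.......||.QQ   
                                                                             
                                                                             
                                                                             
                                                                             
                                                                             
                                                                             
                                                                             


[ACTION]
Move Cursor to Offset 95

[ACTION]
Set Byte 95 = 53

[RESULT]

00000000  c6 29 ef c8 61 92 68 43  4b d4 30 1d a6 e6 b1 5a  |.)..a.hCK.0....Z
00000010  17 69 f5 a0 6e 33 c0 d0  a1 82 ef 9f 79 b8 fb 66  |.i..n3......y..f
00000020  6b 25 cc 3e 15 ce 72 72  72 0f 62 dd 2e 1c 88 0d  |k%.>..rrr.b.....
00000030  3e 3e 3e 3e 3e 3e 4f 54  54 54 54 b3 e9 f1 b5 de  |>>>>>>OTTTT.....
00000040  01 5f aa 10 bb 2f e8 c0  91 dc 07 07 07 07 07 6a  |._.../.........j
00000050  36 cf f1 31 b9 1e 93 83  53 d5 84 2b 1f 6d d5 53  |6..1....S..+.m.S
00000060  66 68 d8 bc 56 65 7f 27  e7 59 8e 66 9c 84 2c 36  |fh..Ve.'.Y.f..,6
00000070  d2 f0 bf 9e d4 8e 8e 8e  8e 60 a5 17 77 77 77 77  |.........`..wwww
00000080  77 0a 62 96 96 56 56 56  56 56 56 9e 57 14 0b b3  |w.b..VVVVVV.W...
00000090  30 de bd 15 15 15 15 15  7c 7c df 51 51           |0.......||.QQ   
                                                                             
                                                                             
                                                                             
                                                                             
                                                                             
                                                                             
                                                                             


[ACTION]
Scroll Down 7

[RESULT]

00000070  d2 f0 bf 9e d4 8e 8e 8e  8e 60 a5 17 77 77 77 77  |.........`..wwww
00000080  77 0a 62 96 96 56 56 56  56 56 56 9e 57 14 0b b3  |w.b..VVVVVV.W...
00000090  30 de bd 15 15 15 15 15  7c 7c df 51 51           |0.......||.QQ   
                                                                             
                                                                             
                                                                             
                                                                             
                                                                             
                                                                             
                                                                             
                                                                             
                                                                             
                                                                             
                                                                             
                                                                             
                                                                             
                                                                             
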